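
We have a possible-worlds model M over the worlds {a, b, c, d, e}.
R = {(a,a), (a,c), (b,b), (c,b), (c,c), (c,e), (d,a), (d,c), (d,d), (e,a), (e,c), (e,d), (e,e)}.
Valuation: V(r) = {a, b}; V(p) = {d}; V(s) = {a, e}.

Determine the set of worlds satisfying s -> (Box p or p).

b, c, d

Recall that Box ψ holds at a world iff ψ holds at every accessible world, and Dia ψ holds iff ψ holds at some accessible world.
Let φ = s -> (Box p or p). Evaluate φ at each world:
  a (successors {a, c}): φ is false.
  b (successors {b}): φ is true.
  c (successors {b, c, e}): φ is true.
  d (successors {a, c, d}): φ is true.
  e (successors {a, c, d, e}): φ is false.
For instance, at e:
  At e: s is true, Box p or p is false, so s -> (Box p or p) is false.
    At e: Box p is false, p is false, so Box p or p is false.
      At e: Box p requires p at every successor {a, c, d, e}.
        p fails at a, so Box p is false at e.
Satisfying worlds: {b, c, d}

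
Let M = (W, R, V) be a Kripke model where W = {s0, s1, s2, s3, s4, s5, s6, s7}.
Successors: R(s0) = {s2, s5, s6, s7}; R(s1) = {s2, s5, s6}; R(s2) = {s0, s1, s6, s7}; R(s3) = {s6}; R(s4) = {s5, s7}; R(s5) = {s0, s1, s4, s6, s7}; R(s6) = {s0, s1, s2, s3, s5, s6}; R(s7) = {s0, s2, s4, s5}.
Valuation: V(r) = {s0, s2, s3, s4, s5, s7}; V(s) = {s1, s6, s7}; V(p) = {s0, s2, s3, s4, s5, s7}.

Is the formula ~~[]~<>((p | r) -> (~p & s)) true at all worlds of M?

Recall that []ψ holds at a world iff ψ holds at every accessible world, and <>ψ holds iff ψ holds at some accessible world.
Let φ = ~~[]~<>((p | r) -> (~p & s)). Evaluate φ at each world:
  s0 (successors {s2, s5, s6, s7}): φ is false.
  s1 (successors {s2, s5, s6}): φ is false.
  s2 (successors {s0, s1, s6, s7}): φ is false.
  s3 (successors {s6}): φ is false.
  s4 (successors {s5, s7}): φ is false.
  s5 (successors {s0, s1, s4, s6, s7}): φ is false.
  s6 (successors {s0, s1, s2, s3, s5, s6}): φ is false.
  s7 (successors {s0, s2, s4, s5}): φ is false.
Detail at s0 (counterexample):
  At s0: ~[]~<>((p | r) -> (~p & s)) is true, so ~~[]~<>((p | r) -> (~p & s)) is false.
    At s0: []~<>((p | r) -> (~p & s)) is false, so ~[]~<>((p | r) -> (~p & s)) is true.
      At s0: []~<>((p | r) -> (~p & s)) requires ~<>((p | r) -> (~p & s)) at every successor {s2, s5, s6, s7}.
        ~<>((p | r) -> (~p & s)) fails at s2, so []~<>((p | r) -> (~p & s)) is false at s0.

No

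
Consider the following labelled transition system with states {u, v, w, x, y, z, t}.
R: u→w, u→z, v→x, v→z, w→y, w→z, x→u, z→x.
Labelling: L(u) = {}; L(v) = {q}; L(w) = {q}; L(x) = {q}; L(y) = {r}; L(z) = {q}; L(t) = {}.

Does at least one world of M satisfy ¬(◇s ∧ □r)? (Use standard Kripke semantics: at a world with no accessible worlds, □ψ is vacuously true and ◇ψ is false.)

Recall that □ψ holds at a world iff ψ holds at every accessible world, and ◇ψ holds iff ψ holds at some accessible world.
Let φ = ¬(◇s ∧ □r). Evaluate φ at each world:
  u (successors {w, z}): φ is true.
  v (successors {x, z}): φ is true.
  w (successors {y, z}): φ is true.
  x (successors {u}): φ is true.
  y (successors ∅): φ is true.
  z (successors {x}): φ is true.
  t (successors ∅): φ is true.
Detail at u (witness):
  At u: ◇s ∧ □r is false, so ¬(◇s ∧ □r) is true.
    At u: ◇s is false, □r is false, so ◇s ∧ □r is false.
      At u: ◇s requires s at some successor in {w, z}.
        At w: s is false.
        At z: s is false.
      So ◇s is false at u.
      At u: □r requires r at every successor {w, z}.
        r fails at w, so □r is false at u.

Yes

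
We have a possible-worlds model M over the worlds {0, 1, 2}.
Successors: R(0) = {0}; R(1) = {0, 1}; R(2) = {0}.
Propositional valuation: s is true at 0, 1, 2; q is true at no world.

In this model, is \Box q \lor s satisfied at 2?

Yes

Recall that \Box ψ holds at a world iff ψ holds at every accessible world, and \Diamond ψ holds iff ψ holds at some accessible world.
At 2: \Box q is false, s is true, so \Box q \lor s is true.
  At 2: \Box q requires q at every successor {0}.
    q fails at 0, so \Box q is false at 2.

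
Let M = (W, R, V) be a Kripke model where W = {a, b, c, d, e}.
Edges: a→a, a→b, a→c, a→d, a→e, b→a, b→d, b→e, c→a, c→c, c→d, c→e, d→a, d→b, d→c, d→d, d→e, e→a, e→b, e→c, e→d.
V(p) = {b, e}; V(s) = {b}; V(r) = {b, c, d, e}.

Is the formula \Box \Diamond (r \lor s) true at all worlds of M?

Yes

Recall that \Box ψ holds at a world iff ψ holds at every accessible world, and \Diamond ψ holds iff ψ holds at some accessible world.
Let φ = \Box \Diamond (r \lor s). Evaluate φ at each world:
  a (successors {a, b, c, d, e}): φ is true.
  b (successors {a, d, e}): φ is true.
  c (successors {a, c, d, e}): φ is true.
  d (successors {a, b, c, d, e}): φ is true.
  e (successors {a, b, c, d}): φ is true.
For instance, at a:
  At a: \Box \Diamond (r \lor s) requires \Diamond (r \lor s) at every successor {a, b, c, d, e}.
    At a: \Diamond (r \lor s) is true.
    At b: \Diamond (r \lor s) is true.
    At c: \Diamond (r \lor s) is true.
    At d: \Diamond (r \lor s) is true.
    At e: \Diamond (r \lor s) is true.
  So \Box \Diamond (r \lor s) is true at a.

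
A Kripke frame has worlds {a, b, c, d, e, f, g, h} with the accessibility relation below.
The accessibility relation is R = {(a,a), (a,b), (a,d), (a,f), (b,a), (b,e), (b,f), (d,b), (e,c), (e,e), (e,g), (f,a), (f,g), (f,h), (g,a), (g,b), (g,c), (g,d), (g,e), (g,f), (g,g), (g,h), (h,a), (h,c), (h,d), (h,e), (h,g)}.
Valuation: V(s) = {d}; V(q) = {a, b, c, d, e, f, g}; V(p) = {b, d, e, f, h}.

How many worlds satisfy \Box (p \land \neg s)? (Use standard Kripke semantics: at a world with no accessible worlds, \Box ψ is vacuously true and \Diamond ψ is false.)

Let φ = \Box (p \land \neg s). Evaluate φ at each world:
  a (successors {a, b, d, f}): φ is false.
  b (successors {a, e, f}): φ is false.
  c (successors ∅): φ is true.
  d (successors {b}): φ is true.
  e (successors {c, e, g}): φ is false.
  f (successors {a, g, h}): φ is false.
  g (successors {a, b, c, d, e, f, g, h}): φ is false.
  h (successors {a, c, d, e, g}): φ is false.
For instance, at g:
  At g: \Box (p \land \neg s) requires p \land \neg s at every successor {a, b, c, d, e, f, g, h}.
    p \land \neg s fails at a, so \Box (p \land \neg s) is false at g.
Satisfying worlds: {c, d}

2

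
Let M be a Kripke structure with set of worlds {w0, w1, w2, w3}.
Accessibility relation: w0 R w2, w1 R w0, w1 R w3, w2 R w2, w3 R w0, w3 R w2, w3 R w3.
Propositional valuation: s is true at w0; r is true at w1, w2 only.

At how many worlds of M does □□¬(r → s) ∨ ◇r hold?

Let φ = □□¬(r → s) ∨ ◇r. Evaluate φ at each world:
  w0 (successors {w2}): φ is true.
  w1 (successors {w0, w3}): φ is false.
  w2 (successors {w2}): φ is true.
  w3 (successors {w0, w2, w3}): φ is true.
For instance, at w0:
  At w0: □□¬(r → s) is true, ◇r is true, so □□¬(r → s) ∨ ◇r is true.
    At w0: □□¬(r → s) requires □¬(r → s) at every successor {w2}.
      At w2: □¬(r → s) is true.
    So □□¬(r → s) is true at w0.
    At w0: ◇r requires r at some successor in {w2}.
      r holds at w2, so ◇r is true at w0.
Satisfying worlds: {w0, w2, w3}

3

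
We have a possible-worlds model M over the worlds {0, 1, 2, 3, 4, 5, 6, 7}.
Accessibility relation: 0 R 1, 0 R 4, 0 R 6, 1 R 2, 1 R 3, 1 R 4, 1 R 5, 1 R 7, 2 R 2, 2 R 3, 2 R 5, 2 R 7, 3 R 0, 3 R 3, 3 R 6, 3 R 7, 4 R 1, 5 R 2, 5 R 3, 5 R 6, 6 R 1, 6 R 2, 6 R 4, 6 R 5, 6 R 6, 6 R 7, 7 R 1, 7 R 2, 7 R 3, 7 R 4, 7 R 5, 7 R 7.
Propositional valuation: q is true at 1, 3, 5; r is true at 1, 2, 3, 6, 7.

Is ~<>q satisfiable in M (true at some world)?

No

Recall that <>ψ holds at a world iff ψ holds at some accessible world.
Let φ = ~<>q. Evaluate φ at each world:
  0 (successors {1, 4, 6}): φ is false.
  1 (successors {2, 3, 4, 5, 7}): φ is false.
  2 (successors {2, 3, 5, 7}): φ is false.
  3 (successors {0, 3, 6, 7}): φ is false.
  4 (successors {1}): φ is false.
  5 (successors {2, 3, 6}): φ is false.
  6 (successors {1, 2, 4, 5, 6, 7}): φ is false.
  7 (successors {1, 2, 3, 4, 5, 7}): φ is false.
For instance, at 7:
  At 7: <>q is true, so ~<>q is false.
    At 7: <>q requires q at some successor in {1, 2, 3, 4, 5, 7}.
      q holds at 1, so <>q is true at 7.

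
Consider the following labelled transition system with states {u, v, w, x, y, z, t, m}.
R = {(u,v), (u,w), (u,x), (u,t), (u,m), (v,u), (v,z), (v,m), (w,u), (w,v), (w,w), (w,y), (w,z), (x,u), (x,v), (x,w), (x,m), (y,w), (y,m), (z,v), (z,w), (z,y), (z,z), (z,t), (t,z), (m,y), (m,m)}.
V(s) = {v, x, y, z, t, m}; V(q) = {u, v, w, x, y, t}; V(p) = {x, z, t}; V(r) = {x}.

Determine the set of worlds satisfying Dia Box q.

Recall that Box ψ holds at a world iff ψ holds at every accessible world, and Dia ψ holds iff ψ holds at some accessible world.
Let φ = Dia Box q. Evaluate φ at each world:
  u (successors {v, w, x, t, m}): φ is false.
  v (successors {u, z, m}): φ is false.
  w (successors {u, v, w, y, z}): φ is false.
  x (successors {u, v, w, m}): φ is false.
  y (successors {w, m}): φ is false.
  z (successors {v, w, y, z, t}): φ is false.
  t (successors {z}): φ is false.
  m (successors {y, m}): φ is false.
For instance, at x:
  At x: Dia Box q requires Box q at some successor in {u, v, w, m}.
    At u: Box q is false.
    At v: Box q is false.
    At w: Box q is false.
    At m: Box q is false.
  So Dia Box q is false at x.
Satisfying worlds: none.

none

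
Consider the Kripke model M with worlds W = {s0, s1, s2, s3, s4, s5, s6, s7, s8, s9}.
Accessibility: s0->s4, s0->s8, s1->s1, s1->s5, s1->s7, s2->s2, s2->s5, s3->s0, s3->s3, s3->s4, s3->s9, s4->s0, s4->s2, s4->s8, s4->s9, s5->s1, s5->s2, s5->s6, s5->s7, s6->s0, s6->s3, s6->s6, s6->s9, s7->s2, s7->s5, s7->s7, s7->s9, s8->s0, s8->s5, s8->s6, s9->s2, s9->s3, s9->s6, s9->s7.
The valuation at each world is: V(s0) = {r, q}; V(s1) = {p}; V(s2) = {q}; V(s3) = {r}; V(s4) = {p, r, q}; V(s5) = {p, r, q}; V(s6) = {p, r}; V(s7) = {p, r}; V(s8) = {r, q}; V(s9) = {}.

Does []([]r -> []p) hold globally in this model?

No

Let φ = []([]r -> []p). Evaluate φ at each world:
  s0 (successors {s4, s8}): φ is false.
  s1 (successors {s1, s5, s7}): φ is true.
  s2 (successors {s2, s5}): φ is true.
  s3 (successors {s0, s3, s4, s9}): φ is false.
  s4 (successors {s0, s2, s8, s9}): φ is false.
  s5 (successors {s1, s2, s6, s7}): φ is true.
  s6 (successors {s0, s3, s6, s9}): φ is false.
  s7 (successors {s2, s5, s7, s9}): φ is true.
  s8 (successors {s0, s5, s6}): φ is false.
  s9 (successors {s2, s3, s6, s7}): φ is true.
Detail at s0 (counterexample):
  At s0: []([]r -> []p) requires []r -> []p at every successor {s4, s8}.
    []r -> []p fails at s8, so []([]r -> []p) is false at s0.
      At s8: []r is true, []p is false, so []r -> []p is false.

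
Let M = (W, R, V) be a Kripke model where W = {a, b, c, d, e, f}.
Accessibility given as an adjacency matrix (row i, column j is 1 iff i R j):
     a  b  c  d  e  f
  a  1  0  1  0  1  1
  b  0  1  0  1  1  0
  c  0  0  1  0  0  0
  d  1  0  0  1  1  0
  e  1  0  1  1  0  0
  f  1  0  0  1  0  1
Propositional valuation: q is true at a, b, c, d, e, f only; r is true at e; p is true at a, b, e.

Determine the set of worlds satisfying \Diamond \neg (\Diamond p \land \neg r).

a, b, c, d, e

Recall that \Diamond ψ holds at a world iff ψ holds at some accessible world.
Let φ = \Diamond \neg (\Diamond p \land \neg r). Evaluate φ at each world:
  a (successors {a, c, e, f}): φ is true.
  b (successors {b, d, e}): φ is true.
  c (successors {c}): φ is true.
  d (successors {a, d, e}): φ is true.
  e (successors {a, c, d}): φ is true.
  f (successors {a, d, f}): φ is false.
For instance, at e:
  At e: \Diamond \neg (\Diamond p \land \neg r) requires \neg (\Diamond p \land \neg r) at some successor in {a, c, d}.
    \neg (\Diamond p \land \neg r) holds at c, so \Diamond \neg (\Diamond p \land \neg r) is true at e.
      At c: \Diamond p \land \neg r is false, so \neg (\Diamond p \land \neg r) is true.
Satisfying worlds: {a, b, c, d, e}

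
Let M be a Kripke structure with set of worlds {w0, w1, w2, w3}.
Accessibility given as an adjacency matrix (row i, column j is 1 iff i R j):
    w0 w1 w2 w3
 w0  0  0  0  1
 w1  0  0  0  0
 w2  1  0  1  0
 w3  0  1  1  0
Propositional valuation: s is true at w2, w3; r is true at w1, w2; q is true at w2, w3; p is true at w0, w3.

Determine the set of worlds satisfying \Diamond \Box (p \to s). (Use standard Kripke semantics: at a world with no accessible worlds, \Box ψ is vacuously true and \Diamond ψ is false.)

Let φ = \Diamond \Box (p \to s). Evaluate φ at each world:
  w0 (successors {w3}): φ is true.
  w1 (successors ∅): φ is false.
  w2 (successors {w0, w2}): φ is true.
  w3 (successors {w1, w2}): φ is true.
For instance, at w0:
  At w0: \Diamond \Box (p \to s) requires \Box (p \to s) at some successor in {w3}.
    \Box (p \to s) holds at w3, so \Diamond \Box (p \to s) is true at w0.
      At w3: \Box (p \to s) requires p \to s at every successor {w1, w2}.
        At w1: p \to s is true.
        At w2: p \to s is true.
      So \Box (p \to s) is true at w3.
Satisfying worlds: {w0, w2, w3}

w0, w2, w3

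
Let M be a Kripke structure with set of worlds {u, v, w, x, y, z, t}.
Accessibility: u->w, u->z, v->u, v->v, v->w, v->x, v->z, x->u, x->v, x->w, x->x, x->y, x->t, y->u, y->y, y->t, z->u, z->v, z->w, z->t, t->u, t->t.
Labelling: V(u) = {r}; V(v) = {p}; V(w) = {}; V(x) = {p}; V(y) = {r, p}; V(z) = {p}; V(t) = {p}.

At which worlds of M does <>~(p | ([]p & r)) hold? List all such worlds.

u, v, x, y, z, t

Let φ = <>~(p | ([]p & r)). Evaluate φ at each world:
  u (successors {w, z}): φ is true.
  v (successors {u, v, w, x, z}): φ is true.
  w (successors ∅): φ is false.
  x (successors {u, v, w, x, y, t}): φ is true.
  y (successors {u, y, t}): φ is true.
  z (successors {u, v, w, t}): φ is true.
  t (successors {u, t}): φ is true.
For instance, at u:
  At u: <>~(p | ([]p & r)) requires ~(p | ([]p & r)) at some successor in {w, z}.
    ~(p | ([]p & r)) holds at w, so <>~(p | ([]p & r)) is true at u.
      At w: p | ([]p & r) is false, so ~(p | ([]p & r)) is true.
Satisfying worlds: {u, v, x, y, z, t}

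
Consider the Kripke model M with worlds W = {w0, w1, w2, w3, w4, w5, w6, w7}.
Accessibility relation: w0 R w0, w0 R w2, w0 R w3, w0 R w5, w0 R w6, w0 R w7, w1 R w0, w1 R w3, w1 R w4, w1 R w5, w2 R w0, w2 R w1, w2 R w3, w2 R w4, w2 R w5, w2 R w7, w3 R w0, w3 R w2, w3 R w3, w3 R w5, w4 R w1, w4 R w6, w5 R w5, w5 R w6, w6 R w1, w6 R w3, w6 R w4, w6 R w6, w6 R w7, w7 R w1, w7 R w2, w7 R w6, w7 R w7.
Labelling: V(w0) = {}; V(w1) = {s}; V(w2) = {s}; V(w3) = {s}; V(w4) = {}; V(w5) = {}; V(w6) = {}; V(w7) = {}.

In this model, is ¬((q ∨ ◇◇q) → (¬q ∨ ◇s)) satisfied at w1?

Recall that ◇ψ holds at a world iff ψ holds at some accessible world.
At w1: (q ∨ ◇◇q) → (¬q ∨ ◇s) is true, so ¬((q ∨ ◇◇q) → (¬q ∨ ◇s)) is false.
  At w1: q ∨ ◇◇q is false, ¬q ∨ ◇s is true, so (q ∨ ◇◇q) → (¬q ∨ ◇s) is true.
    At w1: q is false, ◇◇q is false, so q ∨ ◇◇q is false.
      At w1: ◇◇q requires ◇q at some successor in {w0, w3, w4, w5}.
        At w0: ◇q is false.
        At w3: ◇q is false.
        At w4: ◇q is false.
        At w5: ◇q is false.
      So ◇◇q is false at w1.
    At w1: ¬q is true, ◇s is true, so ¬q ∨ ◇s is true.
      At w1: ◇s requires s at some successor in {w0, w3, w4, w5}.
        s holds at w3, so ◇s is true at w1.

No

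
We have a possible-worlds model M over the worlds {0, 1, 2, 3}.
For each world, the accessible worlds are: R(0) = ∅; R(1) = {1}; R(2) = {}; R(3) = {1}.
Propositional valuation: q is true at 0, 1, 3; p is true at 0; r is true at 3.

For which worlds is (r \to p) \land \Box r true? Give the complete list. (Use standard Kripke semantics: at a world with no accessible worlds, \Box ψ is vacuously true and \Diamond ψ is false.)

Let φ = (r \to p) \land \Box r. Evaluate φ at each world:
  0 (successors ∅): φ is true.
  1 (successors {1}): φ is false.
  2 (successors ∅): φ is true.
  3 (successors {1}): φ is false.
For instance, at 3:
  At 3: r \to p is false, \Box r is false, so (r \to p) \land \Box r is false.
    At 3: \Box r requires r at every successor {1}.
      r fails at 1, so \Box r is false at 3.
Satisfying worlds: {0, 2}

0, 2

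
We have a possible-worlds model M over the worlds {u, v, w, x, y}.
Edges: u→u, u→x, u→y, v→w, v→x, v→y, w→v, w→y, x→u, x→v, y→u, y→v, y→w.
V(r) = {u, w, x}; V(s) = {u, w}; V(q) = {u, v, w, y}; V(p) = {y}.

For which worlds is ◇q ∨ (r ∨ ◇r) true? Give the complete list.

Let φ = ◇q ∨ (r ∨ ◇r). Evaluate φ at each world:
  u (successors {u, x, y}): φ is true.
  v (successors {w, x, y}): φ is true.
  w (successors {v, y}): φ is true.
  x (successors {u, v}): φ is true.
  y (successors {u, v, w}): φ is true.
For instance, at u:
  At u: ◇q is true, r ∨ ◇r is true, so ◇q ∨ (r ∨ ◇r) is true.
    At u: ◇q requires q at some successor in {u, x, y}.
      q holds at u, so ◇q is true at u.
    At u: r is true, ◇r is true, so r ∨ ◇r is true.
      At u: ◇r requires r at some successor in {u, x, y}.
        r holds at u, so ◇r is true at u.
Satisfying worlds: {u, v, w, x, y}

u, v, w, x, y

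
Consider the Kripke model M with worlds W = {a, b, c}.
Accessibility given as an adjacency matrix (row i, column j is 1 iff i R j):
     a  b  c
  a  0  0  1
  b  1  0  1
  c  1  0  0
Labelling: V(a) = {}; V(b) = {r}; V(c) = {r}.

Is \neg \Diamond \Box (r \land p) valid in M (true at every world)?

Let φ = \neg \Diamond \Box (r \land p). Evaluate φ at each world:
  a (successors {c}): φ is true.
  b (successors {a, c}): φ is true.
  c (successors {a}): φ is true.
For instance, at c:
  At c: \Diamond \Box (r \land p) is false, so \neg \Diamond \Box (r \land p) is true.
    At c: \Diamond \Box (r \land p) requires \Box (r \land p) at some successor in {a}.
      At a: \Box (r \land p) is false.
    So \Diamond \Box (r \land p) is false at c.

Yes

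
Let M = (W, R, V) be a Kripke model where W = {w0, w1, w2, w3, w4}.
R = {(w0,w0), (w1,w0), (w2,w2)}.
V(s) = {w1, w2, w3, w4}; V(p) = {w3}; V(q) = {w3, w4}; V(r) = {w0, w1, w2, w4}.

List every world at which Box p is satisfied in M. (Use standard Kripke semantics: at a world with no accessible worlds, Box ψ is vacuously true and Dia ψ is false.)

w3, w4

Let φ = Box p. Evaluate φ at each world:
  w0 (successors {w0}): φ is false.
  w1 (successors {w0}): φ is false.
  w2 (successors {w2}): φ is false.
  w3 (successors ∅): φ is true.
  w4 (successors ∅): φ is true.
For instance, at w0:
  At w0: Box p requires p at every successor {w0}.
    p fails at w0, so Box p is false at w0.
Satisfying worlds: {w3, w4}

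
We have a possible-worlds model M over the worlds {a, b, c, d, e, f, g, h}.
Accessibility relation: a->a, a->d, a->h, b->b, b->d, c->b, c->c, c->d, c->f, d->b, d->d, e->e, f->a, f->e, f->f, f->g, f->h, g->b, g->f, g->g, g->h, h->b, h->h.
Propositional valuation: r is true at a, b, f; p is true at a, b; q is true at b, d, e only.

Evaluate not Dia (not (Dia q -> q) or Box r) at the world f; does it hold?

No

Recall that Box ψ holds at a world iff ψ holds at every accessible world, and Dia ψ holds iff ψ holds at some accessible world.
At f: Dia (not (Dia q -> q) or Box r) is true, so not Dia (not (Dia q -> q) or Box r) is false.
  At f: Dia (not (Dia q -> q) or Box r) requires not (Dia q -> q) or Box r at some successor in {a, e, f, g, h}.
    not (Dia q -> q) or Box r holds at a, so Dia (not (Dia q -> q) or Box r) is true at f.
      At a: not (Dia q -> q) is true, Box r is false, so not (Dia q -> q) or Box r is true.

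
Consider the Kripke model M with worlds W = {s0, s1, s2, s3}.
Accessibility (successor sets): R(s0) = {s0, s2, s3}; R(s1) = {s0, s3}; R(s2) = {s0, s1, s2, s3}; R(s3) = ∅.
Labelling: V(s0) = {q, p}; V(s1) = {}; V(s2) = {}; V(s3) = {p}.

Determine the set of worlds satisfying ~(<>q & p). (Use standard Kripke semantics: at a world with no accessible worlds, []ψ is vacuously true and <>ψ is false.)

s1, s2, s3

Let φ = ~(<>q & p). Evaluate φ at each world:
  s0 (successors {s0, s2, s3}): φ is false.
  s1 (successors {s0, s3}): φ is true.
  s2 (successors {s0, s1, s2, s3}): φ is true.
  s3 (successors ∅): φ is true.
For instance, at s2:
  At s2: <>q & p is false, so ~(<>q & p) is true.
    At s2: <>q is true, p is false, so <>q & p is false.
      At s2: <>q requires q at some successor in {s0, s1, s2, s3}.
        q holds at s0, so <>q is true at s2.
Satisfying worlds: {s1, s2, s3}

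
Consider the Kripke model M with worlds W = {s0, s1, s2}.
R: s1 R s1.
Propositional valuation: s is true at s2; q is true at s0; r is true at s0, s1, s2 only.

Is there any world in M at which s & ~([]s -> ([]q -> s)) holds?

Let φ = s & ~([]s -> ([]q -> s)). Evaluate φ at each world:
  s0 (successors ∅): φ is false.
  s1 (successors {s1}): φ is false.
  s2 (successors ∅): φ is false.
For instance, at s1:
  At s1: s is false, ~([]s -> ([]q -> s)) is false, so s & ~([]s -> ([]q -> s)) is false.
    At s1: []s -> ([]q -> s) is true, so ~([]s -> ([]q -> s)) is false.
      At s1: []s is false, []q -> s is true, so []s -> ([]q -> s) is true.

No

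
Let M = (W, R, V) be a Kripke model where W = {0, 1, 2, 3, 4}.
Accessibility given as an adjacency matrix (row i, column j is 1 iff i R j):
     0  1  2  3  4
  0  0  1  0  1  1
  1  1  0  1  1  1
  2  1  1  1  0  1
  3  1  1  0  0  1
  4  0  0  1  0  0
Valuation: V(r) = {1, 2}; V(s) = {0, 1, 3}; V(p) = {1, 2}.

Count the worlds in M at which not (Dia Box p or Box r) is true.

0

Let φ = not (Dia Box p or Box r). Evaluate φ at each world:
  0 (successors {1, 3, 4}): φ is false.
  1 (successors {0, 2, 3, 4}): φ is false.
  2 (successors {0, 1, 2, 4}): φ is false.
  3 (successors {0, 1, 4}): φ is false.
  4 (successors {2}): φ is false.
For instance, at 0:
  At 0: Dia Box p or Box r is true, so not (Dia Box p or Box r) is false.
    At 0: Dia Box p is true, Box r is false, so Dia Box p or Box r is true.
      At 0: Dia Box p requires Box p at some successor in {1, 3, 4}.
        Box p holds at 4, so Dia Box p is true at 0.
      At 0: Box r requires r at every successor {1, 3, 4}.
        r fails at 3, so Box r is false at 0.
Satisfying worlds: none.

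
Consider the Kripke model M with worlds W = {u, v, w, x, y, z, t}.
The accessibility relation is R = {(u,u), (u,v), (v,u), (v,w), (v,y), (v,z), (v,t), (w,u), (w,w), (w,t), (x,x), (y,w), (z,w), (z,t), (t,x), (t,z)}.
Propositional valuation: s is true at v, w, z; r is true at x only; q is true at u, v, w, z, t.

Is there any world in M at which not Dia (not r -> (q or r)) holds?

Let φ = not Dia (not r -> (q or r)). Evaluate φ at each world:
  u (successors {u, v}): φ is false.
  v (successors {u, w, y, z, t}): φ is false.
  w (successors {u, w, t}): φ is false.
  x (successors {x}): φ is false.
  y (successors {w}): φ is false.
  z (successors {w, t}): φ is false.
  t (successors {x, z}): φ is false.
For instance, at u:
  At u: Dia (not r -> (q or r)) is true, so not Dia (not r -> (q or r)) is false.
    At u: Dia (not r -> (q or r)) requires not r -> (q or r) at some successor in {u, v}.
      not r -> (q or r) holds at u, so Dia (not r -> (q or r)) is true at u.

No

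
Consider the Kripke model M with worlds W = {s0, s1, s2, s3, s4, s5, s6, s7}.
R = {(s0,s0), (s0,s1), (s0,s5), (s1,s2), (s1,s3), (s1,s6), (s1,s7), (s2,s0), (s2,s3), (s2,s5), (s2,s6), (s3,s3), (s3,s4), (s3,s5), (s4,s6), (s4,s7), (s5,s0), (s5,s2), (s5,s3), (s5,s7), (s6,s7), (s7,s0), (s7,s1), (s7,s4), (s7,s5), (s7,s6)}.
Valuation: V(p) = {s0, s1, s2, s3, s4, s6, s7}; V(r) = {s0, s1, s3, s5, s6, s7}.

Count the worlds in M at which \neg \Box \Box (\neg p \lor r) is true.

8

Let φ = \neg \Box \Box (\neg p \lor r). Evaluate φ at each world:
  s0 (successors {s0, s1, s5}): φ is true.
  s1 (successors {s2, s3, s6, s7}): φ is true.
  s2 (successors {s0, s3, s5, s6}): φ is true.
  s3 (successors {s3, s4, s5}): φ is true.
  s4 (successors {s6, s7}): φ is true.
  s5 (successors {s0, s2, s3, s7}): φ is true.
  s6 (successors {s7}): φ is true.
  s7 (successors {s0, s1, s4, s5, s6}): φ is true.
For instance, at s2:
  At s2: \Box \Box (\neg p \lor r) is false, so \neg \Box \Box (\neg p \lor r) is true.
    At s2: \Box \Box (\neg p \lor r) requires \Box (\neg p \lor r) at every successor {s0, s3, s5, s6}.
      \Box (\neg p \lor r) fails at s3, so \Box \Box (\neg p \lor r) is false at s2.
Satisfying worlds: {s0, s1, s2, s3, s4, s5, s6, s7}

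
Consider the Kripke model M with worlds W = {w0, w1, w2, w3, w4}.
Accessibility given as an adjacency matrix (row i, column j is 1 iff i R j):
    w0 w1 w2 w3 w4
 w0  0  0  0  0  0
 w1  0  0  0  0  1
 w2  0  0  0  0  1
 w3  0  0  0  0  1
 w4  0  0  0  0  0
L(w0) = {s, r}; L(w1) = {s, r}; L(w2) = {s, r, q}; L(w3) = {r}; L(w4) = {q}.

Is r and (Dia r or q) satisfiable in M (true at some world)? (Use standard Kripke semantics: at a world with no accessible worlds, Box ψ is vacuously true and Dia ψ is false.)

Yes

Recall that Dia ψ holds at a world iff ψ holds at some accessible world.
Let φ = r and (Dia r or q). Evaluate φ at each world:
  w0 (successors ∅): φ is false.
  w1 (successors {w4}): φ is false.
  w2 (successors {w4}): φ is true.
  w3 (successors {w4}): φ is false.
  w4 (successors ∅): φ is false.
Detail at w2 (witness):
  At w2: r is true, Dia r or q is true, so r and (Dia r or q) is true.
    At w2: Dia r is false, q is true, so Dia r or q is true.
      At w2: Dia r requires r at some successor in {w4}.
        At w4: r is false.
      So Dia r is false at w2.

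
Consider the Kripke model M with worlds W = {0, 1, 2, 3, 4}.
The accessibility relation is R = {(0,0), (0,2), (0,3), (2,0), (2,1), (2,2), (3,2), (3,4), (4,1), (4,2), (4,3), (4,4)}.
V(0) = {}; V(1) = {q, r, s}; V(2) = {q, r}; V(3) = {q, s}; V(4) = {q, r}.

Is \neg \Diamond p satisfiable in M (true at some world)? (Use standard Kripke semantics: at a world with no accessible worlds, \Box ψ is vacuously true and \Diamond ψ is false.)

Yes

Let φ = \neg \Diamond p. Evaluate φ at each world:
  0 (successors {0, 2, 3}): φ is true.
  1 (successors ∅): φ is true.
  2 (successors {0, 1, 2}): φ is true.
  3 (successors {2, 4}): φ is true.
  4 (successors {1, 2, 3, 4}): φ is true.
Detail at 0 (witness):
  At 0: \Diamond p is false, so \neg \Diamond p is true.
    At 0: \Diamond p requires p at some successor in {0, 2, 3}.
      At 0: p is false.
      At 2: p is false.
      At 3: p is false.
    So \Diamond p is false at 0.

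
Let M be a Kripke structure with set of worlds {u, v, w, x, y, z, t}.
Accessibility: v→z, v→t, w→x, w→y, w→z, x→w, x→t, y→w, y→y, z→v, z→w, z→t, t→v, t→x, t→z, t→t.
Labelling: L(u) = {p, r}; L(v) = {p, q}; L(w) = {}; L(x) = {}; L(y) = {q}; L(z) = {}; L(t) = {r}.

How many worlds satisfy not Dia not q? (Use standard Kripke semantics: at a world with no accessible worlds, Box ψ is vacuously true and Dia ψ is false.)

Let φ = not Dia not q. Evaluate φ at each world:
  u (successors ∅): φ is true.
  v (successors {z, t}): φ is false.
  w (successors {x, y, z}): φ is false.
  x (successors {w, t}): φ is false.
  y (successors {w, y}): φ is false.
  z (successors {v, w, t}): φ is false.
  t (successors {v, x, z, t}): φ is false.
For instance, at y:
  At y: Dia not q is true, so not Dia not q is false.
    At y: Dia not q requires not q at some successor in {w, y}.
      not q holds at w, so Dia not q is true at y.
Satisfying worlds: {u}

1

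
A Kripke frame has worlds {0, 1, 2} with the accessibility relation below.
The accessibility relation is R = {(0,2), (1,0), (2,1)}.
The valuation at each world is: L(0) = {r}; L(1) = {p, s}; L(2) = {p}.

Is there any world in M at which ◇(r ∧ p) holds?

No

Recall that ◇ψ holds at a world iff ψ holds at some accessible world.
Let φ = ◇(r ∧ p). Evaluate φ at each world:
  0 (successors {2}): φ is false.
  1 (successors {0}): φ is false.
  2 (successors {1}): φ is false.
For instance, at 2:
  At 2: ◇(r ∧ p) requires r ∧ p at some successor in {1}.
    At 1: r ∧ p is false.
  So ◇(r ∧ p) is false at 2.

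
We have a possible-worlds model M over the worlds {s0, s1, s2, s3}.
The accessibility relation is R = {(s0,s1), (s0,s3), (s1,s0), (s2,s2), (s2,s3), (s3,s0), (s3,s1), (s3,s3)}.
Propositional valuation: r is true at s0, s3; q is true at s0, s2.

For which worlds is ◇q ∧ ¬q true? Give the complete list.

s1, s3

Recall that ◇ψ holds at a world iff ψ holds at some accessible world.
Let φ = ◇q ∧ ¬q. Evaluate φ at each world:
  s0 (successors {s1, s3}): φ is false.
  s1 (successors {s0}): φ is true.
  s2 (successors {s2, s3}): φ is false.
  s3 (successors {s0, s1, s3}): φ is true.
For instance, at s1:
  At s1: ◇q is true, ¬q is true, so ◇q ∧ ¬q is true.
    At s1: ◇q requires q at some successor in {s0}.
      q holds at s0, so ◇q is true at s1.
Satisfying worlds: {s1, s3}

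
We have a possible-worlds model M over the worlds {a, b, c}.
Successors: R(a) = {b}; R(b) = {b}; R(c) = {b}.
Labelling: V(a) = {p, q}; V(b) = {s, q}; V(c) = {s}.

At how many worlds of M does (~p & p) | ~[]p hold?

Recall that []ψ holds at a world iff ψ holds at every accessible world, and <>ψ holds iff ψ holds at some accessible world.
Let φ = (~p & p) | ~[]p. Evaluate φ at each world:
  a (successors {b}): φ is true.
  b (successors {b}): φ is true.
  c (successors {b}): φ is true.
For instance, at c:
  At c: ~p & p is false, ~[]p is true, so (~p & p) | ~[]p is true.
    At c: []p is false, so ~[]p is true.
      At c: []p requires p at every successor {b}.
        p fails at b, so []p is false at c.
Satisfying worlds: {a, b, c}

3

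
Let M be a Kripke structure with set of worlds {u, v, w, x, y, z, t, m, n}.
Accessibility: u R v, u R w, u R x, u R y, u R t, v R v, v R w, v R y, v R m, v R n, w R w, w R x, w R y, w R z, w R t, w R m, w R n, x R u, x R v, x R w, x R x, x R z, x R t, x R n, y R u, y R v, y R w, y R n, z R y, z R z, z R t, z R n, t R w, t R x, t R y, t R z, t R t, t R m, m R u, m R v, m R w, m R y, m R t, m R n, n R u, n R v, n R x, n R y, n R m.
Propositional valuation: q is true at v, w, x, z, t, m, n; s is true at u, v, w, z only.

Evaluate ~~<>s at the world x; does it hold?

Yes

At x: ~<>s is false, so ~~<>s is true.
  At x: <>s is true, so ~<>s is false.
    At x: <>s requires s at some successor in {u, v, w, x, z, t, n}.
      s holds at u, so <>s is true at x.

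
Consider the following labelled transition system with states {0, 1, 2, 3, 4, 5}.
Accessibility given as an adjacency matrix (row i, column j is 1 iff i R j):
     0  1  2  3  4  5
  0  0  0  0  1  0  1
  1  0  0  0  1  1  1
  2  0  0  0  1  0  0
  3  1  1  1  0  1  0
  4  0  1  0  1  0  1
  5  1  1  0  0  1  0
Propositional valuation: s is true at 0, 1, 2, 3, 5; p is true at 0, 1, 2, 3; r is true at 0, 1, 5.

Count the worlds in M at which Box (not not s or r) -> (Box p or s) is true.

5

Let φ = Box (not not s or r) -> (Box p or s). Evaluate φ at each world:
  0 (successors {3, 5}): φ is true.
  1 (successors {3, 4, 5}): φ is true.
  2 (successors {3}): φ is true.
  3 (successors {0, 1, 2, 4}): φ is true.
  4 (successors {1, 3, 5}): φ is false.
  5 (successors {0, 1, 4}): φ is true.
For instance, at 5:
  At 5: Box (not not s or r) is false, Box p or s is true, so Box (not not s or r) -> (Box p or s) is true.
    At 5: Box (not not s or r) requires not not s or r at every successor {0, 1, 4}.
      not not s or r fails at 4, so Box (not not s or r) is false at 5.
    At 5: Box p is false, s is true, so Box p or s is true.
      At 5: Box p requires p at every successor {0, 1, 4}.
        p fails at 4, so Box p is false at 5.
Satisfying worlds: {0, 1, 2, 3, 5}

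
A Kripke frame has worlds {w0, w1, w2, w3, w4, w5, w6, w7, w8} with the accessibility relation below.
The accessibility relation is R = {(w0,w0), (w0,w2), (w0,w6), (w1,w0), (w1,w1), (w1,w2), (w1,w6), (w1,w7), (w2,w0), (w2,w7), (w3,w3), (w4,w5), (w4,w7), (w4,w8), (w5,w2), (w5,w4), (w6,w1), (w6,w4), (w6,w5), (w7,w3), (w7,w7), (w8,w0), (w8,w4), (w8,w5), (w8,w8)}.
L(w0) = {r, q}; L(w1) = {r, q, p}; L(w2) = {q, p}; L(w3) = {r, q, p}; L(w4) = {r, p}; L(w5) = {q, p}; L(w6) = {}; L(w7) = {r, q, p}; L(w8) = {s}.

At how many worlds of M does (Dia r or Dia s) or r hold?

Let φ = (Dia r or Dia s) or r. Evaluate φ at each world:
  w0 (successors {w0, w2, w6}): φ is true.
  w1 (successors {w0, w1, w2, w6, w7}): φ is true.
  w2 (successors {w0, w7}): φ is true.
  w3 (successors {w3}): φ is true.
  w4 (successors {w5, w7, w8}): φ is true.
  w5 (successors {w2, w4}): φ is true.
  w6 (successors {w1, w4, w5}): φ is true.
  w7 (successors {w3, w7}): φ is true.
  w8 (successors {w0, w4, w5, w8}): φ is true.
For instance, at w3:
  At w3: Dia r or Dia s is true, r is true, so (Dia r or Dia s) or r is true.
    At w3: Dia r is true, Dia s is false, so Dia r or Dia s is true.
      At w3: Dia r requires r at some successor in {w3}.
        r holds at w3, so Dia r is true at w3.
      At w3: Dia s requires s at some successor in {w3}.
        At w3: s is false.
      So Dia s is false at w3.
Satisfying worlds: {w0, w1, w2, w3, w4, w5, w6, w7, w8}

9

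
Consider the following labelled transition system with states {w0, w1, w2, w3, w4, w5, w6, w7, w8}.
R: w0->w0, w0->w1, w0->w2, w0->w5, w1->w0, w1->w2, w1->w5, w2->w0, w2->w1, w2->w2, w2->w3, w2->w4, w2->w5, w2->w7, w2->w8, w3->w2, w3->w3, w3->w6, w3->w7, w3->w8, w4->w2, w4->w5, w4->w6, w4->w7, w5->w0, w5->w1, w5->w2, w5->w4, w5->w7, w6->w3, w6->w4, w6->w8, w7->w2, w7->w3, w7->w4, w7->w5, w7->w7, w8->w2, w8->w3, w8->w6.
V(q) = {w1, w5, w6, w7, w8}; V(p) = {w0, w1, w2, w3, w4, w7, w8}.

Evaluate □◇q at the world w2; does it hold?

Yes

At w2: □◇q requires ◇q at every successor {w0, w1, w2, w3, w4, w5, w7, w8}.
  At w0: ◇q is true.
  At w1: ◇q is true.
  At w2: ◇q is true.
  At w3: ◇q is true.
  At w4: ◇q is true.
  At w5: ◇q is true.
  At w7: ◇q is true.
  At w8: ◇q is true.
So □◇q is true at w2.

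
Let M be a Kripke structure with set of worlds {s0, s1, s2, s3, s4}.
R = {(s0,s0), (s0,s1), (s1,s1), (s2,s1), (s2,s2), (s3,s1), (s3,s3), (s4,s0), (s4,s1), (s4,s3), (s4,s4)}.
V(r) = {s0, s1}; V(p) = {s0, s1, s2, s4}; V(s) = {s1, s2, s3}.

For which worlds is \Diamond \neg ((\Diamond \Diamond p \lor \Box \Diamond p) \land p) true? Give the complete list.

s3, s4

Recall that \Box ψ holds at a world iff ψ holds at every accessible world, and \Diamond ψ holds iff ψ holds at some accessible world.
Let φ = \Diamond \neg ((\Diamond \Diamond p \lor \Box \Diamond p) \land p). Evaluate φ at each world:
  s0 (successors {s0, s1}): φ is false.
  s1 (successors {s1}): φ is false.
  s2 (successors {s1, s2}): φ is false.
  s3 (successors {s1, s3}): φ is true.
  s4 (successors {s0, s1, s3, s4}): φ is true.
For instance, at s3:
  At s3: \Diamond \neg ((\Diamond \Diamond p \lor \Box \Diamond p) \land p) requires \neg ((\Diamond \Diamond p \lor \Box \Diamond p) \land p) at some successor in {s1, s3}.
    \neg ((\Diamond \Diamond p \lor \Box \Diamond p) \land p) holds at s3, so \Diamond \neg ((\Diamond \Diamond p \lor \Box \Diamond p) \land p) is true at s3.
      At s3: (\Diamond \Diamond p \lor \Box \Diamond p) \land p is false, so \neg ((\Diamond \Diamond p \lor \Box \Diamond p) \land p) is true.
Satisfying worlds: {s3, s4}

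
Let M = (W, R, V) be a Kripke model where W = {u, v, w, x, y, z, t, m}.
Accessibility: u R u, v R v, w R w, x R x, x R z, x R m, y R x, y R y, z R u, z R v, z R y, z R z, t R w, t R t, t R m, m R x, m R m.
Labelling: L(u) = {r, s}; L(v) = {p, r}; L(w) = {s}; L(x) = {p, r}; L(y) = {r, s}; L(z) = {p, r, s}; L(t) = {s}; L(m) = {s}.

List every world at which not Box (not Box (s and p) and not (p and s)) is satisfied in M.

x, z

Let φ = not Box (not Box (s and p) and not (p and s)). Evaluate φ at each world:
  u (successors {u}): φ is false.
  v (successors {v}): φ is false.
  w (successors {w}): φ is false.
  x (successors {x, z, m}): φ is true.
  y (successors {x, y}): φ is false.
  z (successors {u, v, y, z}): φ is true.
  t (successors {w, t, m}): φ is false.
  m (successors {x, m}): φ is false.
For instance, at z:
  At z: Box (not Box (s and p) and not (p and s)) is false, so not Box (not Box (s and p) and not (p and s)) is true.
    At z: Box (not Box (s and p) and not (p and s)) requires not Box (s and p) and not (p and s) at every successor {u, v, y, z}.
      not Box (s and p) and not (p and s) fails at z, so Box (not Box (s and p) and not (p and s)) is false at z.
Satisfying worlds: {x, z}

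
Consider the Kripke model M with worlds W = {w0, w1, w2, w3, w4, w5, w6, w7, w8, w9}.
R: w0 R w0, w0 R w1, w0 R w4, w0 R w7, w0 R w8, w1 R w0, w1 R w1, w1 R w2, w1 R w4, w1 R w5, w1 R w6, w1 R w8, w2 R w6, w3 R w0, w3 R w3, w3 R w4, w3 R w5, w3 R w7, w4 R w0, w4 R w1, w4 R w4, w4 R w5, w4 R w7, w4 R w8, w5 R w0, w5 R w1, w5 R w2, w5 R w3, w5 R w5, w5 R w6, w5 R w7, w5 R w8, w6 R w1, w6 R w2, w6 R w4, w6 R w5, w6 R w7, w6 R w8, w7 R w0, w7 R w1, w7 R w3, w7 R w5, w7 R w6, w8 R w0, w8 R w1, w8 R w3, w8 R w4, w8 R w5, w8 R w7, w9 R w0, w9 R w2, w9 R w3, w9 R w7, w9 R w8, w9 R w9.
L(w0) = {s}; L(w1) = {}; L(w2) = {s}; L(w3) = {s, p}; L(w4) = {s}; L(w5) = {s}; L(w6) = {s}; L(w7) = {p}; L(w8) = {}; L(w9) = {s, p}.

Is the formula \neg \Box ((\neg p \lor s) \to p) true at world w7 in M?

Recall that \Box ψ holds at a world iff ψ holds at every accessible world, and \Diamond ψ holds iff ψ holds at some accessible world.
At w7: \Box ((\neg p \lor s) \to p) is false, so \neg \Box ((\neg p \lor s) \to p) is true.
  At w7: \Box ((\neg p \lor s) \to p) requires (\neg p \lor s) \to p at every successor {w0, w1, w3, w5, w6}.
    (\neg p \lor s) \to p fails at w0, so \Box ((\neg p \lor s) \to p) is false at w7.

Yes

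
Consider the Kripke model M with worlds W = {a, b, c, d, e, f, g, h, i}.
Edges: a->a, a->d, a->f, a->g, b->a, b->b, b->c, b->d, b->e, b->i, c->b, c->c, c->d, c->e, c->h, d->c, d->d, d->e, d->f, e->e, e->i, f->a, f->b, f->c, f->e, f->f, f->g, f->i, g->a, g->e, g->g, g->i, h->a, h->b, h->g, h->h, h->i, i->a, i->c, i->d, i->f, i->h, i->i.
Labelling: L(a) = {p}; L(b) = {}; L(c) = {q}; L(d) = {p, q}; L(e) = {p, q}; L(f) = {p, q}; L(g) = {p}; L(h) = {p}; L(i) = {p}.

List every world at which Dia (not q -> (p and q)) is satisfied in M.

Let φ = Dia (not q -> (p and q)). Evaluate φ at each world:
  a (successors {a, d, f, g}): φ is true.
  b (successors {a, b, c, d, e, i}): φ is true.
  c (successors {b, c, d, e, h}): φ is true.
  d (successors {c, d, e, f}): φ is true.
  e (successors {e, i}): φ is true.
  f (successors {a, b, c, e, f, g, i}): φ is true.
  g (successors {a, e, g, i}): φ is true.
  h (successors {a, b, g, h, i}): φ is false.
  i (successors {a, c, d, f, h, i}): φ is true.
For instance, at e:
  At e: Dia (not q -> (p and q)) requires not q -> (p and q) at some successor in {e, i}.
    not q -> (p and q) holds at e, so Dia (not q -> (p and q)) is true at e.
Satisfying worlds: {a, b, c, d, e, f, g, i}

a, b, c, d, e, f, g, i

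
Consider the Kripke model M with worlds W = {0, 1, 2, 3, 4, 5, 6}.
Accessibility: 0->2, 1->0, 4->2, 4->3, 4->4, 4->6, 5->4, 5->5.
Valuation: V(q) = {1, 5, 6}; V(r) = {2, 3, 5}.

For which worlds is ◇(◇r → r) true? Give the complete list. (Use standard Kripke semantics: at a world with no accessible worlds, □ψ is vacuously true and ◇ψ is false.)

0, 4, 5

Let φ = ◇(◇r → r). Evaluate φ at each world:
  0 (successors {2}): φ is true.
  1 (successors {0}): φ is false.
  2 (successors ∅): φ is false.
  3 (successors ∅): φ is false.
  4 (successors {2, 3, 4, 6}): φ is true.
  5 (successors {4, 5}): φ is true.
  6 (successors ∅): φ is false.
For instance, at 4:
  At 4: ◇(◇r → r) requires ◇r → r at some successor in {2, 3, 4, 6}.
    ◇r → r holds at 2, so ◇(◇r → r) is true at 4.
      At 2: ◇r is false, r is true, so ◇r → r is true.
Satisfying worlds: {0, 4, 5}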